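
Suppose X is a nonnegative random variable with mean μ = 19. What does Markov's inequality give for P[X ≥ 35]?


μ = E[X] = 19, a = 35.
Markov: P[X ≥ 35] ≤ μ/a = (19)/35 = 19/35.
Numerically: ≈ 0.543.
(Since a = 35 > μ = 19.000, the bound 19/35 is < 1 and informative.)

P[X ≥ 35] ≤ 19/35 ≈ 0.543.


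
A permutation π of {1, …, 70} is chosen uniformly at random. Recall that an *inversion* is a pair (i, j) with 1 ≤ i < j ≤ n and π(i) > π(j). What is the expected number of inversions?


Write X = Σ X_I over the C(70, 2) = 2415 pairs i < j, with X_I the indicator of one inversion.
There are 2415 indicators.
For each fixed pair i < j, the values π(i) and π(j) are two distinct elements of {1, …, 70} in uniformly random order; by symmetry P[π(i) > π(j)] = 1/2.
By linearity: E[X] = 2415 · (1/2) = C(70, 2) · (1/2) = 2415/2 = 2415/2 ≈ 1207.500.

E[X] = 2415/2 = 1207.500.


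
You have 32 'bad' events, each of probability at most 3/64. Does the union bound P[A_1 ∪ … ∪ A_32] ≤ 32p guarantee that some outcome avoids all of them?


Union bound: P[∪_{i=1}^{32} A_i] ≤ Σ_i P[A_i] ≤ 32·p = 32·(3/64) = 3/2.
Numerically: 3/2 ≈ 1.5000000.
Is 3/2 < 1? NO.
Since the bound 3/2 is ≥ 1, the union bound is uninformative here; it does NOT by itself certify existence.

32·p = 3/2 ≈ 1.5000000; existence NOT certified by the union bound.


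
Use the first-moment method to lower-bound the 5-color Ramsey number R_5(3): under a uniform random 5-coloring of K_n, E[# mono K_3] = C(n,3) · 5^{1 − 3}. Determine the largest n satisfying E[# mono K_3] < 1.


We need C(n, 3) · 5^{1 − 3} < 1, i.e. C(n, 3) < 5^{3 − 1} = 25.
Check values of n near the boundary:
  n = 3: C(3, 3) = 1; 1 < 25? YES
  n = 4: C(4, 3) = 4; 4 < 25? YES
  n = 5: C(5, 3) = 10; 10 < 25? YES
  n = 6: C(6, 3) = 20; 20 < 25? YES
  n = 7: C(7, 3) = 35; 35 < 25? NO
  n = 8: C(8, 3) = 56; 56 < 25? NO
The largest n with C(n, 3) < 25 is n = 6 (where E[X] = 4/5 ≈ 0.800). Hence R_5(3) > 6, i.e. R_5(3) ≥ 7.

Largest n = 6; hence R_5(3) > 6.


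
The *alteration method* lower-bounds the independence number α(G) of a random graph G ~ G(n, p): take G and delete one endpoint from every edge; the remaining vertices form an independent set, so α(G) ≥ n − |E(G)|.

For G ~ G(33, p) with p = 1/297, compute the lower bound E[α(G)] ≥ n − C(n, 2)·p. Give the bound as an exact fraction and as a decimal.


E[|E(G)|] = C(33, 2)·p = 528 · (1/297) = 16/9.
E[α(G)] ≥ n − E[|E(G)|] = 33 − 16/9 = 281/9.
Numerically: ≈ 31.222.
(This is only a lower bound; the true E[α(G)] may be larger.)

E[α(G)] ≥ 281/9 ≈ 31.222.


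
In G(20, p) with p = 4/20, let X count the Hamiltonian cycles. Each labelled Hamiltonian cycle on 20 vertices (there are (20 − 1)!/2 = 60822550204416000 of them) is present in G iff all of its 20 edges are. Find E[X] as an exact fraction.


K_20 has (20 − 1)!/2 = 60822550204416000 labelled Hamiltonian cycles.
For each such Hamiltonian cycle H, let X_H = 1 if all 20 edges of H are present in G. Then P[X_H = 1] = p^{20} = (1/5)^{20} = 1/95367431640625.
By linearity: E[X] = Σ_H E[X_H] = 60822550204416000 · p^{20} = 60822550204416000 · 1/95367431640625 = 486580401635328/762939453125.
Numerically: E[X] ≈ 637.771.

E[X] = 60822550204416000 · (1/5)^{20} = 486580401635328/762939453125 ≈ 637.771.


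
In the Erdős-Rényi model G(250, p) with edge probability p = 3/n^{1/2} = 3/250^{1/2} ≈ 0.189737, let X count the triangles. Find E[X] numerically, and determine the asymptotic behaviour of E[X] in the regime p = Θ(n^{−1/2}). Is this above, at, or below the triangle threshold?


Number of potential triangles: C(250, 3) = 2573000.
Each occurs with probability p³ ≈ (0.189737)³ ≈ 6.83051975e-03.
By linearity: E[X] = C(250, 3)·p³ ≈ 2573000 · 6.83051975e-03 ≈ 17574.927306.
Since α = 1/2 < 1, p = c/n^{1/2} ≫ 1/n is above the triangle threshold p ~ 1/n. Asymptotically E[X] ~ (c³/6)·n^{3(1−α)} = (3³/6)·n^{1.5} → ∞; triangles are abundant w.h.p.

E[X] ≈ 17574.927306; in regime p = Θ(1/n^{1/2}) E[X] diverges (above the triangle threshold p ~ 1/n).


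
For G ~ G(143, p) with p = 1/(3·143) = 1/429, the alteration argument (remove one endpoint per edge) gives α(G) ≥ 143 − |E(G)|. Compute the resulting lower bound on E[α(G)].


E[|E(G)|] = C(143, 2)·p = 10153 · (1/429) = 71/3.
E[α(G)] ≥ n − E[|E(G)|] = 143 − 71/3 = 358/3.
Numerically: ≈ 119.33333.
(This is only a lower bound; the true E[α(G)] may be larger.)

E[α(G)] ≥ 358/3 ≈ 119.33333.


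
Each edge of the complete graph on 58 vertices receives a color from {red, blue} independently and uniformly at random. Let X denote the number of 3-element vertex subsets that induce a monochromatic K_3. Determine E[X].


Let X = Σ_S X_S over the C(58, 3) = 30856 subsets S of size 3, where X_S = 1 if the K_3 on S is monochromatic.
For a fixed S, the K_3 on S has C(3, 2) = 3 edges. P[all 3 edges red] = (1/2)^3, and likewise for blue, so P[monochromatic] = 2·(1/2)^3 = 2^{1 − 3} = 1/4.
Summing: E[X] = C(58, 3) · 2^{1 − 3} = 30856 · 1/4 = 7714.
Numerically: E[X] ≈ 7714.000.

E[X] = C(58,3)·2^(1−C(3,2)) = 7714 ≈ 7714.000.


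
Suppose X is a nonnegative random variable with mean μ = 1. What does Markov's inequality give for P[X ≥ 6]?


μ = E[X] = 1, a = 6.
Markov: P[X ≥ 6] ≤ μ/a = (1)/6 = 1/6.
Numerically: ≈ 0.166667.
(Since a = 6 > μ = 1.000000, the bound 1/6 is < 1 and informative.)

P[X ≥ 6] ≤ 1/6 ≈ 0.166667.


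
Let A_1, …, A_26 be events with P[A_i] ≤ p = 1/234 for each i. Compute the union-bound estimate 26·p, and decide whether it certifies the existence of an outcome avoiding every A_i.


Union bound: P[∪_{i=1}^{26} A_i] ≤ Σ_i P[A_i] ≤ 26·p = 26·(1/234) = 1/9.
Numerically: 1/9 ≈ 0.1111.
Is 1/9 < 1? YES.
Since P[∪ A_i] ≤ 1/9 < 1, the complement has P[∩ A_i^c] ≥ 1 − 1/9 = 8/9 > 0, so some outcome avoids every A_i.

26·p = 1/9 ≈ 0.1111; existence CERTIFIED by the union bound.


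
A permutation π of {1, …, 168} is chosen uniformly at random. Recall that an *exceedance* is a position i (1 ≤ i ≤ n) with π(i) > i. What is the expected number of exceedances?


Write X = Σ_{i=1}^{168} X_i, where X_i = 1_{π(i) > i}.
For each fixed i, π(i) is uniform over {1, …, 168} (marginal of a uniform permutation), so P[π(i) > i] = (n − i)/n. Summing: Σ_{i=1}^{168} (n − i)/n = (0 + 1 + … + 167)/168 = 168(168 − 1)/(2·168) = (168 − 1)/2.
Hence E[X] = Σ_{i=1}^{168} (168 − i)/168 = 167/2 ≈ 83.5000.

E[X] = 167/2 = 83.5000.


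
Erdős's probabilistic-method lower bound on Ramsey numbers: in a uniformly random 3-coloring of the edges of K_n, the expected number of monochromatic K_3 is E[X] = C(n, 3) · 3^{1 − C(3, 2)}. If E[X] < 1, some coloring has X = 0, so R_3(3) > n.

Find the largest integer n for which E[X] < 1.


We need C(n, 3) · 3^{1 − 3} < 1, i.e. C(n, 3) < 3^{3 − 1} = 9.
Check values of n near the boundary:
  n = 3: C(3, 3) = 1; 1 < 9? YES
  n = 4: C(4, 3) = 4; 4 < 9? YES
  n = 5: C(5, 3) = 10; 10 < 9? NO
The largest n with C(n, 3) < 9 is n = 4 (where E[X] = 4/9 ≈ 0.444444). Hence R_3(3) > 4, i.e. R_3(3) ≥ 5.

Largest n = 4; hence R_3(3) > 4.


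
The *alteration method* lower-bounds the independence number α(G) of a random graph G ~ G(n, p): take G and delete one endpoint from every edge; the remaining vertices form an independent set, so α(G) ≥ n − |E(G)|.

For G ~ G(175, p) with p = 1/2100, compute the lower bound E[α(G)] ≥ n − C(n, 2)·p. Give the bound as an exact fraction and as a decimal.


E[|E(G)|] = C(175, 2)·p = 15225 · (1/2100) = 29/4.
E[α(G)] ≥ n − E[|E(G)|] = 175 − 29/4 = 671/4.
Numerically: ≈ 167.75000.
(This is only a lower bound; the true E[α(G)] may be larger.)

E[α(G)] ≥ 671/4 ≈ 167.75000.


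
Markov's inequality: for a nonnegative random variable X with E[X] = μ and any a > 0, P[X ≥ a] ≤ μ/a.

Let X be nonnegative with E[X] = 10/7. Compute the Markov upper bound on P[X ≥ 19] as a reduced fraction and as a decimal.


μ = E[X] = 10/7, a = 19.
Markov: P[X ≥ 19] ≤ μ/a = (10/7)/19 = 10/133.
Numerically: ≈ 0.07519.
(Since a = 19 > μ = 1.42857, the bound 10/133 is < 1 and informative.)

P[X ≥ 19] ≤ 10/133 ≈ 0.07519.


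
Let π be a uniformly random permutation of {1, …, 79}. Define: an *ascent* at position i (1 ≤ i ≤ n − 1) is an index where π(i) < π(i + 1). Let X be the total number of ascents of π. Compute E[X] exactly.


Write X = Σ X_I over i = 1, …, 78, with X_I the indicator of one ascent.
There are 78 indicators.
For each fixed i, the pair (π(i), π(i+1)) is a uniformly random ordered pair of distinct values from {1, …, 79}; by symmetry P[π(i) < π(i+1)] = 1/2.
By linearity: E[X] = 78 · (1/2) = (79 − 1) · (1/2) = 39 ≈ 39.0000.

E[X] = 39 = 39.0000.


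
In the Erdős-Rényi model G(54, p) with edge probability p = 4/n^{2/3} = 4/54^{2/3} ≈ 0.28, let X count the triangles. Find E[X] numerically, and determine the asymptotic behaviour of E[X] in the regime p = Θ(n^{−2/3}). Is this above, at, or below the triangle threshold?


Number of potential triangles: C(54, 3) = 24804.
Each occurs with probability p³ ≈ (0.28)³ ≈ 2.19479e-02.
By linearity: E[X] = C(54, 3)·p³ ≈ 24804 · 2.19479e-02 ≈ 544.395.
Since α = 2/3 < 1, p = c/n^{2/3} ≫ 1/n is above the triangle threshold p ~ 1/n. Asymptotically E[X] ~ (c³/6)·n^{3(1−α)} = (4³/6)·n^{1} → ∞; triangles are abundant w.h.p.

E[X] ≈ 544.395; in regime p = Θ(1/n^{2/3}) E[X] diverges (above the triangle threshold p ~ 1/n).


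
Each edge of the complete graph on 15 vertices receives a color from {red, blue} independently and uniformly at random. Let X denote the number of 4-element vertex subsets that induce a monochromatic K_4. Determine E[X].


Let X = Σ_S X_S over the C(15, 4) = 1365 subsets S of size 4, where X_S = 1 if the K_4 on S is monochromatic.
For a fixed S, the K_4 on S has C(4, 2) = 6 edges. P[all 6 edges red] = (1/2)^6, and likewise for blue, so P[monochromatic] = 2·(1/2)^6 = 2^{1 − 6} = 1/32.
Summing: E[X] = C(15, 4) · 2^{1 − 6} = 1365 · 1/32 = 1365/32.
Numerically: E[X] ≈ 42.656250.

E[X] = C(15,4)·2^(1−C(4,2)) = 1365/32 ≈ 42.656250.


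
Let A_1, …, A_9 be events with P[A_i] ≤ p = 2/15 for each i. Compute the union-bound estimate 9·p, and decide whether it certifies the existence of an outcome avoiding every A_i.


Union bound: P[∪_{i=1}^{9} A_i] ≤ Σ_i P[A_i] ≤ 9·p = 9·(2/15) = 6/5.
Numerically: 6/5 ≈ 1.200.
Is 6/5 < 1? NO.
Since the bound 6/5 is ≥ 1, the union bound is uninformative here; it does NOT by itself certify existence.

9·p = 6/5 ≈ 1.200; existence NOT certified by the union bound.


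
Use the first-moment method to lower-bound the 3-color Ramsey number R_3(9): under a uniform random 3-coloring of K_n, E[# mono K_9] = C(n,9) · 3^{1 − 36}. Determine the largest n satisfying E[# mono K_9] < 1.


We need C(n, 9) · 3^{1 − 36} < 1, i.e. C(n, 9) < 3^{36 − 1} = 50031545098999707.
Check values of n near the boundary:
  n = 300: C(300, 9) = 48052241692154700; 48052241692154700 < 50031545098999707? YES
  n = 301: C(301, 9) = 49533303936090975; 49533303936090975 < 50031545098999707? YES
  n = 302: C(302, 9) = 51054804739588650; 51054804739588650 < 50031545098999707? NO
  n = 303: C(303, 9) = 52617706925494425; 52617706925494425 < 50031545098999707? NO
The largest n with C(n, 9) < 50031545098999707 is n = 301 (where E[X] = 16511101312030325/16677181699666569 ≈ 0.9900415). Hence R_3(9) > 301, i.e. R_3(9) ≥ 302.

Largest n = 301; hence R_3(9) > 301.


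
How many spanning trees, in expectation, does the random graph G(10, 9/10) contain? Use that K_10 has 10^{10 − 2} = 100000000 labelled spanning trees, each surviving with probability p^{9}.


K_10 has 10^{10 − 2} = 100000000 labelled spanning trees.
For each such spanning tree H, let X_H = 1 if all 9 edges of H are present in G. Then P[X_H = 1] = p^{9} = (9/10)^{9} = 387420489/1000000000.
By linearity of expectation: E[X] = Σ_H E[X_H] = 100000000 · p^{9} = 100000000 · 387420489/1000000000 = 387420489/10.
Numerically: E[X] ≈ 3.874e+07.

E[X] = 100000000 · (9/10)^{9} = 387420489/10 ≈ 3.874e+07.


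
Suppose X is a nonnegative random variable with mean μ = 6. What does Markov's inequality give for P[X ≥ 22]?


μ = E[X] = 6, a = 22.
Markov: P[X ≥ 22] ≤ μ/a = (6)/22 = 3/11.
Numerically: ≈ 0.2727.
(Since a = 22 > μ = 6.0000, the bound 3/11 is < 1 and informative.)

P[X ≥ 22] ≤ 3/11 ≈ 0.2727.


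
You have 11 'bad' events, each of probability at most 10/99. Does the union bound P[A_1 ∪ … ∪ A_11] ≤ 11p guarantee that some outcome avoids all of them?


Union bound: P[∪_{i=1}^{11} A_i] ≤ Σ_i P[A_i] ≤ 11·p = 11·(10/99) = 10/9.
Numerically: 10/9 ≈ 1.1111111.
Is 10/9 < 1? NO.
Since the bound 10/9 is ≥ 1, the union bound is uninformative here; it does NOT by itself certify existence.

11·p = 10/9 ≈ 1.1111111; existence NOT certified by the union bound.


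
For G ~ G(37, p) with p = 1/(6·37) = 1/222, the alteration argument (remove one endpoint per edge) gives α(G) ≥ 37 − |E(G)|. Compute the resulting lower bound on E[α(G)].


E[|E(G)|] = C(37, 2)·p = 666 · (1/222) = 3.
E[α(G)] ≥ n − E[|E(G)|] = 37 − 3 = 34.
Numerically: ≈ 34.000.
(This is only a lower bound; the true E[α(G)] may be larger.)

E[α(G)] ≥ 34 ≈ 34.000.


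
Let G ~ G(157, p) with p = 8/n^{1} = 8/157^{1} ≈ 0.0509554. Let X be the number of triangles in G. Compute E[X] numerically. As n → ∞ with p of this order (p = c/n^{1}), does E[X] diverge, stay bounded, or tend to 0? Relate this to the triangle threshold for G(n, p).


Number of potential triangles: C(157, 3) = 632710.
Each occurs with probability p³ ≈ (0.0509554)³ ≈ 1.32303400e-04.
By linearity: E[X] = C(157, 3)·p³ ≈ 632710 · 1.32303400e-04 ≈ 83.709684.
Here α = 1, so p = 8/n is exactly at the triangle threshold p ~ 1/n. Asymptotically E[X] → c³/6 = 8³/6 = 256/3 ≈ 85.333333, a bounded constant. In this regime the triangle count is asymptotically Poisson(c³/6).

E[X] ≈ 83.709684; in regime p = Θ(1/n^{1}) E[X] stays bounded (at the triangle threshold p ~ 1/n).


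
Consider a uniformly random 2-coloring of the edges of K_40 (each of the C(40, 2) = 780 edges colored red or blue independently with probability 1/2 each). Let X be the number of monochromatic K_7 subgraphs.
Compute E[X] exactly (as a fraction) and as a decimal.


Let X = Σ_S X_S over the C(40, 7) = 18643560 subsets S of size 7, where X_S = 1 if the K_7 on S is monochromatic.
For a fixed S, the K_7 on S has C(7, 2) = 21 edges. P[all 21 edges red] = (1/2)^21, and likewise for blue, so P[monochromatic] = 2·(1/2)^21 = 2^{1 − 21} = 1/1048576.
Summing: E[X] = C(40, 7) · 2^{1 − 21} = 18643560 · 1/1048576 = 2330445/131072.
Numerically: E[X] ≈ 17.779884.

E[X] = C(40,7)·2^(1−C(7,2)) = 2330445/131072 ≈ 17.779884.


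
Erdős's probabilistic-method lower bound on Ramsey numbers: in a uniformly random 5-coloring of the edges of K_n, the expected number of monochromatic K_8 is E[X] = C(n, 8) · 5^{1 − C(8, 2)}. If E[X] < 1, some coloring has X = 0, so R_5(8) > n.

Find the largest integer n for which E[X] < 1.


We need C(n, 8) · 5^{1 − 28} < 1, i.e. C(n, 8) < 5^{28 − 1} = 7450580596923828125.
Check values of n near the boundary:
  n = 860: C(860, 8) = 7182671140665308145; 7182671140665308145 < 7450580596923828125? YES
  n = 861: C(861, 8) = 7250034996615275865; 7250034996615275865 < 7450580596923828125? YES
  n = 862: C(862, 8) = 7317951015318931845; 7317951015318931845 < 7450580596923828125? YES
  n = 863: C(863, 8) = 7386423071602617757; 7386423071602617757 < 7450580596923828125? YES
  n = 864: C(864, 8) = 7455455062926006708; 7455455062926006708 < 7450580596923828125? NO
  n = 865: C(865, 8) = 7525050909487743060; 7525050909487743060 < 7450580596923828125? NO
The largest n with C(n, 8) < 7450580596923828125 is n = 863 (where E[X] = 7386423071602617757/7450580596923828125 ≈ 0.991389). Hence R_5(8) > 863, i.e. R_5(8) ≥ 864.

Largest n = 863; hence R_5(8) > 863.


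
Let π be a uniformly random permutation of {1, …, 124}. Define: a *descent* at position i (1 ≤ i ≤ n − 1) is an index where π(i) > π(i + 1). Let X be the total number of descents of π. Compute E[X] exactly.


Write X = Σ X_I over i = 1, …, 123, with X_I the indicator of one descent.
There are 123 indicators.
For each fixed i, the pair (π(i), π(i+1)) is a uniformly random ordered pair of distinct values from {1, …, 124}; by symmetry P[π(i) > π(i+1)] = 1/2.
By linearity: E[X] = 123 · (1/2) = (124 − 1) · (1/2) = 123/2 ≈ 61.50000.

E[X] = 123/2 = 61.50000.


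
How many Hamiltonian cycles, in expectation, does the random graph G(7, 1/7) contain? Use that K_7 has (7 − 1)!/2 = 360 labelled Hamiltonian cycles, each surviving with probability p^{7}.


K_7 has (7 − 1)!/2 = 360 labelled Hamiltonian cycles.
For each such Hamiltonian cycle H, let X_H = 1 if all 7 edges of H are present in G. Then P[X_H = 1] = p^{7} = (1/7)^{7} = 1/823543.
By linearity: E[X] = Σ_H E[X_H] = 360 · p^{7} = 360 · 1/823543 = 360/823543.
Numerically: E[X] ≈ 0.0004371.

E[X] = 360 · (1/7)^{7} = 360/823543 ≈ 0.0004371.


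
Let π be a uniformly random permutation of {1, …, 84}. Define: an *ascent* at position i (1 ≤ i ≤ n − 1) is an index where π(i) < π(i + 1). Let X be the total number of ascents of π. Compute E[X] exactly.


Write X = Σ X_I over i = 1, …, 83, with X_I the indicator of one ascent.
There are 83 indicators.
For each fixed i, the pair (π(i), π(i+1)) is a uniformly random ordered pair of distinct values from {1, …, 84}; by symmetry P[π(i) < π(i+1)] = 1/2.
By linearity: E[X] = 83 · (1/2) = (84 − 1) · (1/2) = 83/2 ≈ 41.500000.

E[X] = 83/2 = 41.500000.


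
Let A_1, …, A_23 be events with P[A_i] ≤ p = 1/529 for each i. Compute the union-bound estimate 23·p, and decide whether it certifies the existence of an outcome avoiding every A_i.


Union bound: P[∪_{i=1}^{23} A_i] ≤ Σ_i P[A_i] ≤ 23·p = 23·(1/529) = 1/23.
Numerically: 1/23 ≈ 0.043478.
Is 1/23 < 1? YES.
Since P[∪ A_i] ≤ 1/23 < 1, the complement has P[∩ A_i^c] ≥ 1 − 1/23 = 22/23 > 0, so some outcome avoids every A_i.

23·p = 1/23 ≈ 0.043478; existence CERTIFIED by the union bound.


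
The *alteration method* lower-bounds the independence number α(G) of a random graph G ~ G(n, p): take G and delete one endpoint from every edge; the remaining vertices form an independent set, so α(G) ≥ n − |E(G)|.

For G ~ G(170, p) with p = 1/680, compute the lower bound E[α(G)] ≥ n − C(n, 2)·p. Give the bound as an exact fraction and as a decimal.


E[|E(G)|] = C(170, 2)·p = 14365 · (1/680) = 169/8.
E[α(G)] ≥ n − E[|E(G)|] = 170 − 169/8 = 1191/8.
Numerically: ≈ 148.8750.
(This is only a lower bound; the true E[α(G)] may be larger.)

E[α(G)] ≥ 1191/8 ≈ 148.8750.


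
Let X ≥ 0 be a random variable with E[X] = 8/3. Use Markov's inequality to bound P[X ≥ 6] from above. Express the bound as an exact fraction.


μ = E[X] = 8/3, a = 6.
Markov: P[X ≥ 6] ≤ μ/a = (8/3)/6 = 4/9.
Numerically: ≈ 0.444444.
(Since a = 6 > μ = 2.666667, the bound 4/9 is < 1 and informative.)

P[X ≥ 6] ≤ 4/9 ≈ 0.444444.


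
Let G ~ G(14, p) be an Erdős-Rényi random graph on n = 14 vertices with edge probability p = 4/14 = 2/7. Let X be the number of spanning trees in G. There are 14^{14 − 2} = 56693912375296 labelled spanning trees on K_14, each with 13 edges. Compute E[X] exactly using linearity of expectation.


K_14 has 14^{14 − 2} = 56693912375296 labelled spanning trees.
For each such spanning tree H, let X_H = 1 if all 13 edges of H are present in G. Then P[X_H = 1] = p^{13} = (2/7)^{13} = 8192/96889010407.
By linearity: E[X] = Σ_H E[X_H] = 56693912375296 · p^{13} = 56693912375296 · 8192/96889010407 = 33554432/7.
Numerically: E[X] ≈ 4.793e+06.

E[X] = 56693912375296 · (2/7)^{13} = 33554432/7 ≈ 4.793e+06.


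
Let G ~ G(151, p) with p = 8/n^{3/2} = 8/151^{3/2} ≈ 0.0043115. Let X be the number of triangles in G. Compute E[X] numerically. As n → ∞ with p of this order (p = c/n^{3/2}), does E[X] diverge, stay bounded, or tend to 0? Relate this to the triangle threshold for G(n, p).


Number of potential triangles: C(151, 3) = 562475.
Each occurs with probability p³ ≈ (0.0043115)³ ≈ 8.0144495e-08.
By linearity: E[X] = C(151, 3)·p³ ≈ 562475 · 8.0144495e-08 ≈ 0.04508.
Since α = 3/2 > 1, p = c/n^{3/2} = o(1/n) is below the triangle threshold p ~ 1/n. Asymptotically E[X] ~ (c³/6)·n^{3(1−α)} = (8³/6)·n^{-1.5} → 0, so by Markov's inequality G has no triangles w.h.p.

E[X] ≈ 0.04508; in regime p = Θ(1/n^{3/2}) E[X] tends to 0 (below the triangle threshold p ~ 1/n).


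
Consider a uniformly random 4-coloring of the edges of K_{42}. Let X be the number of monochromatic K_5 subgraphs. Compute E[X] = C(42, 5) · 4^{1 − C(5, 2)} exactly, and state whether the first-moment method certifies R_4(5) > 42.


E[X] = C(42, 5) · 4^{1 − 10} = 850668 · 4^{−9} = 850668/262144.
As a reduced fraction: E[X] = 212667/65536 ≈ 3.245041.
Is E[X] < 1? NO.
Since E[X] ≥ 1, the first-moment bound is inconclusive at n = 42; it does NOT by itself certify R_4(5) > 42.

E[X] = 212667/65536 ≈ 3.245041; E[X] ≥ 1; first-moment method inconclusive here.


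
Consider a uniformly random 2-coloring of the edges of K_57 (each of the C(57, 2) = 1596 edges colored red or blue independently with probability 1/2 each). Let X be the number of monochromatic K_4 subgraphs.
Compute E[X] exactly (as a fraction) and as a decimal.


Let X = Σ_S X_S over the C(57, 4) = 395010 subsets S of size 4, where X_S = 1 if the K_4 on S is monochromatic.
For a fixed S, the K_4 on S has C(4, 2) = 6 edges. P[all 6 edges red] = (1/2)^6, and likewise for blue, so P[monochromatic] = 2·(1/2)^6 = 2^{1 − 6} = 1/32.
By linearity of expectation: E[X] = C(57, 4) · 2^{1 − 6} = 395010 · 1/32 = 197505/16.
Numerically: E[X] ≈ 12344.06250.

E[X] = C(57,4)·2^(1−C(4,2)) = 197505/16 ≈ 12344.06250.


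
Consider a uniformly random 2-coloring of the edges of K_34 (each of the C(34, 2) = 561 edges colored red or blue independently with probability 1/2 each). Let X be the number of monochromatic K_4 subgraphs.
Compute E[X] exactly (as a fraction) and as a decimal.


Let X = Σ_S X_S over the C(34, 4) = 46376 subsets S of size 4, where X_S = 1 if the K_4 on S is monochromatic.
For a fixed S, the K_4 on S has C(4, 2) = 6 edges. P[all 6 edges red] = (1/2)^6, and likewise for blue, so P[monochromatic] = 2·(1/2)^6 = 2^{1 − 6} = 1/32.
Summing: E[X] = C(34, 4) · 2^{1 − 6} = 46376 · 1/32 = 5797/4.
Numerically: E[X] ≈ 1449.2500.

E[X] = C(34,4)·2^(1−C(4,2)) = 5797/4 ≈ 1449.2500.


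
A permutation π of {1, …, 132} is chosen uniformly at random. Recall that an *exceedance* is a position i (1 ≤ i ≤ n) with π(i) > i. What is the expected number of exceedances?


Write X = Σ_{i=1}^{132} X_i, where X_i = 1_{π(i) > i}.
For each fixed i, π(i) is uniform over {1, …, 132} (marginal of a uniform permutation), so P[π(i) > i] = (n − i)/n. Summing: Σ_{i=1}^{132} (n − i)/n = (0 + 1 + … + 131)/132 = 132(132 − 1)/(2·132) = (132 − 1)/2.
Hence E[X] = Σ_{i=1}^{132} (132 − i)/132 = 131/2 ≈ 65.5000.

E[X] = 131/2 = 65.5000.


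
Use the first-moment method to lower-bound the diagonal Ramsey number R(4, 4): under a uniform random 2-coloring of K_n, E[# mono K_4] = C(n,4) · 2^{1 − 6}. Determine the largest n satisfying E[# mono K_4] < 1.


We need C(n, 4) · 2^{1 − 6} < 1, i.e. C(n, 4) < 2^{6 − 1} = 32.
Check values of n near the boundary:
  n = 4: C(4, 4) = 1; 1 < 32? YES
  n = 5: C(5, 4) = 5; 5 < 32? YES
  n = 6: C(6, 4) = 15; 15 < 32? YES
  n = 7: C(7, 4) = 35; 35 < 32? NO
  n = 8: C(8, 4) = 70; 70 < 32? NO
The largest n with C(n, 4) < 32 is n = 6 (where E[X] = 15/32 ≈ 0.4687500). Hence R(4, 4) > 6, i.e. R(4, 4) ≥ 7.

Largest n = 6; hence R(4, 4) > 6.


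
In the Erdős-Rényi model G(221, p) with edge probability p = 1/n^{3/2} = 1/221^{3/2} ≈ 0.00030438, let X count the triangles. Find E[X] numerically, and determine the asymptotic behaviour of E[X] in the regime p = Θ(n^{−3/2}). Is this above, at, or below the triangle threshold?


Number of potential triangles: C(221, 3) = 1774630.
Each occurs with probability p³ ≈ (0.00030438)³ ≈ 2.8199069e-11.
By linearity: E[X] = C(221, 3)·p³ ≈ 1774630 · 2.8199069e-11 ≈ 0.00005.
Since α = 3/2 > 1, p = c/n^{3/2} = o(1/n) is below the triangle threshold p ~ 1/n. Asymptotically E[X] ~ (c³/6)·n^{3(1−α)} = (1³/6)·n^{-1.5} → 0, so by Markov's inequality G has no triangles w.h.p.

E[X] ≈ 0.00005; in regime p = Θ(1/n^{3/2}) E[X] tends to 0 (below the triangle threshold p ~ 1/n).


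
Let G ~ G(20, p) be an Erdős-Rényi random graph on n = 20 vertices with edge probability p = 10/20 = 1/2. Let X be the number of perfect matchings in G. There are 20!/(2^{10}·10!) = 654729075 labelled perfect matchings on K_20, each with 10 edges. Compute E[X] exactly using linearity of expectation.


K_20 has 20!/(2^{10}·10!) = 654729075 labelled perfect matchings.
For each such perfect matching H, let X_H = 1 if all 10 edges of H are present in G. Then P[X_H = 1] = p^{10} = (1/2)^{10} = 1/1024.
By linearity of expectation: E[X] = Σ_H E[X_H] = 654729075 · p^{10} = 654729075 · 1/1024 = 654729075/1024.
Numerically: E[X] ≈ 6.394e+05.

E[X] = 654729075 · (1/2)^{10} = 654729075/1024 ≈ 6.394e+05.


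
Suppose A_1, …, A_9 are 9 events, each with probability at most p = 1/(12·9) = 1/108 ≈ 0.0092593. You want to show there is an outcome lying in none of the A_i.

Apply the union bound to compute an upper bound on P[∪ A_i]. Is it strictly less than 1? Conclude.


Union bound: P[∪_{i=1}^{9} A_i] ≤ Σ_i P[A_i] ≤ 9·p = 9·(1/108) = 1/12.
Numerically: 1/12 ≈ 0.0833333.
Is 1/12 < 1? YES.
Since P[∪ A_i] ≤ 1/12 < 1, the complement has P[∩ A_i^c] ≥ 1 − 1/12 = 11/12 > 0, so some outcome avoids every A_i.

9·p = 1/12 ≈ 0.0833333; existence CERTIFIED by the union bound.


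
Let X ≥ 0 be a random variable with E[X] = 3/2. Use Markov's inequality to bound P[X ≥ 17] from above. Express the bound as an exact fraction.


μ = E[X] = 3/2, a = 17.
Markov: P[X ≥ 17] ≤ μ/a = (3/2)/17 = 3/34.
Numerically: ≈ 0.0882.
(Since a = 17 > μ = 1.5000, the bound 3/34 is < 1 and informative.)

P[X ≥ 17] ≤ 3/34 ≈ 0.0882.


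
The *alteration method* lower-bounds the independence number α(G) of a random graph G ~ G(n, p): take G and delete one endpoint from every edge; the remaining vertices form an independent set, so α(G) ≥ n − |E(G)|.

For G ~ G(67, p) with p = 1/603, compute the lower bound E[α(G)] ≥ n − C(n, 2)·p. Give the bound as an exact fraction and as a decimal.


E[|E(G)|] = C(67, 2)·p = 2211 · (1/603) = 11/3.
E[α(G)] ≥ n − E[|E(G)|] = 67 − 11/3 = 190/3.
Numerically: ≈ 63.333333.
(This is only a lower bound; the true E[α(G)] may be larger.)

E[α(G)] ≥ 190/3 ≈ 63.333333.


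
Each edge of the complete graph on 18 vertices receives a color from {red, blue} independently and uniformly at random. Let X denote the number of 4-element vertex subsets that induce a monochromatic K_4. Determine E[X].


Let X = Σ_S X_S over the C(18, 4) = 3060 subsets S of size 4, where X_S = 1 if the K_4 on S is monochromatic.
For a fixed S, the K_4 on S has C(4, 2) = 6 edges. P[all 6 edges red] = (1/2)^6, and likewise for blue, so P[monochromatic] = 2·(1/2)^6 = 2^{1 − 6} = 1/32.
By linearity of expectation: E[X] = C(18, 4) · 2^{1 − 6} = 3060 · 1/32 = 765/8.
Numerically: E[X] ≈ 95.6250.

E[X] = C(18,4)·2^(1−C(4,2)) = 765/8 ≈ 95.6250.


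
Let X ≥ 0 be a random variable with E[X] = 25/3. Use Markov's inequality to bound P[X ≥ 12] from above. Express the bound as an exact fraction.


μ = E[X] = 25/3, a = 12.
Markov: P[X ≥ 12] ≤ μ/a = (25/3)/12 = 25/36.
Numerically: ≈ 0.6944.
(Since a = 12 > μ = 8.3333, the bound 25/36 is < 1 and informative.)

P[X ≥ 12] ≤ 25/36 ≈ 0.6944.


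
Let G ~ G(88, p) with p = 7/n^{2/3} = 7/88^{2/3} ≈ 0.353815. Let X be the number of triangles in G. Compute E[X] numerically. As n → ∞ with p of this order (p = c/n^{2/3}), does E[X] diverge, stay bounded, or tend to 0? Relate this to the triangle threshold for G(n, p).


Number of potential triangles: C(88, 3) = 109736.
Each occurs with probability p³ ≈ (0.353815)³ ≈ 4.42923554e-02.
By linearity: E[X] = C(88, 3)·p³ ≈ 109736 · 4.42923554e-02 ≈ 4860.465909.
Since α = 2/3 < 1, p = c/n^{2/3} ≫ 1/n is above the triangle threshold p ~ 1/n. Asymptotically E[X] ~ (c³/6)·n^{3(1−α)} = (7³/6)·n^{1} → ∞; triangles are abundant w.h.p.

E[X] ≈ 4860.465909; in regime p = Θ(1/n^{2/3}) E[X] diverges (above the triangle threshold p ~ 1/n).


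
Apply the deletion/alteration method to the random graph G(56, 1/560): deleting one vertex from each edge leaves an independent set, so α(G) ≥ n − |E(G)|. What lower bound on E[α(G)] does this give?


E[|E(G)|] = C(56, 2)·p = 1540 · (1/560) = 11/4.
E[α(G)] ≥ n − E[|E(G)|] = 56 − 11/4 = 213/4.
Numerically: ≈ 53.250.
(This is only a lower bound; the true E[α(G)] may be larger.)

E[α(G)] ≥ 213/4 ≈ 53.250.


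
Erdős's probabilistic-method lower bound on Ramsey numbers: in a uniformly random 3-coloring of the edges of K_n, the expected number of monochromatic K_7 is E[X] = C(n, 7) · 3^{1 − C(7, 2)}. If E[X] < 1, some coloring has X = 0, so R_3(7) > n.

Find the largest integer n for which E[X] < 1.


We need C(n, 7) · 3^{1 − 21} < 1, i.e. C(n, 7) < 3^{21 − 1} = 3486784401.
Check values of n near the boundary:
  n = 76: C(76, 7) = 2186189400; 2186189400 < 3486784401? YES
  n = 77: C(77, 7) = 2404808340; 2404808340 < 3486784401? YES
  n = 78: C(78, 7) = 2641902120; 2641902120 < 3486784401? YES
  n = 79: C(79, 7) = 2898753715; 2898753715 < 3486784401? YES
  n = 80: C(80, 7) = 3176716400; 3176716400 < 3486784401? YES
  n = 81: C(81, 7) = 3477216600; 3477216600 < 3486784401? YES
  n = 82: C(82, 7) = 3801756816; 3801756816 < 3486784401? NO
  n = 83: C(83, 7) = 4151918628; 4151918628 < 3486784401? NO
  n = 84: C(84, 7) = 4529365776; 4529365776 < 3486784401? NO
The largest n with C(n, 7) < 3486784401 is n = 81 (where E[X] = 42928600/43046721 ≈ 0.997256). Hence R_3(7) > 81, i.e. R_3(7) ≥ 82.

Largest n = 81; hence R_3(7) > 81.


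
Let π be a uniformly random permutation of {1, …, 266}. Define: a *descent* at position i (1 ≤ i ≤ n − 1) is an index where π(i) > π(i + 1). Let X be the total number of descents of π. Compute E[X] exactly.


Write X = Σ X_I over i = 1, …, 265, with X_I the indicator of one descent.
There are 265 indicators.
For each fixed i, the pair (π(i), π(i+1)) is a uniformly random ordered pair of distinct values from {1, …, 266}; by symmetry P[π(i) > π(i+1)] = 1/2.
By linearity: E[X] = 265 · (1/2) = (266 − 1) · (1/2) = 265/2 ≈ 132.5000.

E[X] = 265/2 = 132.5000.


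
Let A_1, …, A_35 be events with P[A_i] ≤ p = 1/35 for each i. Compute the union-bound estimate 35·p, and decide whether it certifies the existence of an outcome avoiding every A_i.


Union bound: P[∪_{i=1}^{35} A_i] ≤ Σ_i P[A_i] ≤ 35·p = 35·(1/35) = 1.
Numerically: 1 ≈ 1.000000.
Is 1 < 1? NO.
Since the bound 1 is ≥ 1, the union bound is uninformative here; it does NOT by itself certify existence.

35·p = 1 ≈ 1.000000; existence NOT certified by the union bound.


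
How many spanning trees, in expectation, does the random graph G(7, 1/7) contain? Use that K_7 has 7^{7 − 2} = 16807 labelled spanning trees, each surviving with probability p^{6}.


K_7 has 7^{7 − 2} = 16807 labelled spanning trees.
For each such spanning tree H, let X_H = 1 if all 6 edges of H are present in G. Then P[X_H = 1] = p^{6} = (1/7)^{6} = 1/117649.
Summing the indicators: E[X] = Σ_H E[X_H] = 16807 · p^{6} = 16807 · 1/117649 = 1/7.
Numerically: E[X] ≈ 0.1429.

E[X] = 16807 · (1/7)^{6} = 1/7 ≈ 0.1429.


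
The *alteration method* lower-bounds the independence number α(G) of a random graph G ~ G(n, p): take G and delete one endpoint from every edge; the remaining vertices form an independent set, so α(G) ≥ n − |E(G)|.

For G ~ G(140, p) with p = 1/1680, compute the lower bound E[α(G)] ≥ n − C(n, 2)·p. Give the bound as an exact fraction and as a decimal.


E[|E(G)|] = C(140, 2)·p = 9730 · (1/1680) = 139/24.
E[α(G)] ≥ n − E[|E(G)|] = 140 − 139/24 = 3221/24.
Numerically: ≈ 134.2083.
(This is only a lower bound; the true E[α(G)] may be larger.)

E[α(G)] ≥ 3221/24 ≈ 134.2083.


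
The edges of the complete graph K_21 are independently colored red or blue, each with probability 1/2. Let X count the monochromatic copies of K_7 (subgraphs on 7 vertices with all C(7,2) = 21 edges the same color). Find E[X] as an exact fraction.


Let X = Σ_S X_S over the C(21, 7) = 116280 subsets S of size 7, where X_S = 1 if the K_7 on S is monochromatic.
For a fixed S, the K_7 on S has C(7, 2) = 21 edges. P[all 21 edges red] = (1/2)^21, and likewise for blue, so P[monochromatic] = 2·(1/2)^21 = 2^{1 − 21} = 1/1048576.
By linearity of expectation: E[X] = C(21, 7) · 2^{1 − 21} = 116280 · 1/1048576 = 14535/131072.
Numerically: E[X] ≈ 0.111.

E[X] = C(21,7)·2^(1−C(7,2)) = 14535/131072 ≈ 0.111.


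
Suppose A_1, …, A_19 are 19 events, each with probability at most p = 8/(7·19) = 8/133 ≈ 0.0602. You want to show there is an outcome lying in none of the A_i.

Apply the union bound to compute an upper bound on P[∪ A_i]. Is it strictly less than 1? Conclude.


Union bound: P[∪_{i=1}^{19} A_i] ≤ Σ_i P[A_i] ≤ 19·p = 19·(8/133) = 8/7.
Numerically: 8/7 ≈ 1.1429.
Is 8/7 < 1? NO.
Since the bound 8/7 is ≥ 1, the union bound is uninformative here; it does NOT by itself certify existence.

19·p = 8/7 ≈ 1.1429; existence NOT certified by the union bound.


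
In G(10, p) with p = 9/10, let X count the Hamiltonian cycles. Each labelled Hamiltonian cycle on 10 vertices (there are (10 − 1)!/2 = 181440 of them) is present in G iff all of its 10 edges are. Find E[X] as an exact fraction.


K_10 has (10 − 1)!/2 = 181440 labelled Hamiltonian cycles.
For each such Hamiltonian cycle H, let X_H = 1 if all 10 edges of H are present in G. Then P[X_H = 1] = p^{10} = (9/10)^{10} = 3486784401/10000000000.
Summing the indicators: E[X] = Σ_H E[X_H] = 181440 · p^{10} = 181440 · 3486784401/10000000000 = 1977006755367/31250000.
Numerically: E[X] ≈ 63264.2.

E[X] = 181440 · (9/10)^{10} = 1977006755367/31250000 ≈ 63264.2.


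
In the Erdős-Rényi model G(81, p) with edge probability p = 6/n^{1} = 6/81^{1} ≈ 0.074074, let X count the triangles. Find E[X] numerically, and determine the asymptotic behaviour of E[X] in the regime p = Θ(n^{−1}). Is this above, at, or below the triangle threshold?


Number of potential triangles: C(81, 3) = 85320.
Each occurs with probability p³ ≈ (0.074074)³ ≈ 4.0644211e-04.
By linearity: E[X] = C(81, 3)·p³ ≈ 85320 · 4.0644211e-04 ≈ 34.67764.
Here α = 1, so p = 6/n is exactly at the triangle threshold p ~ 1/n. Asymptotically E[X] → c³/6 = 6³/6 = 36 ≈ 36.00000, a bounded constant. In this regime the triangle count is asymptotically Poisson(c³/6).

E[X] ≈ 34.67764; in regime p = Θ(1/n^{1}) E[X] stays bounded (at the triangle threshold p ~ 1/n).


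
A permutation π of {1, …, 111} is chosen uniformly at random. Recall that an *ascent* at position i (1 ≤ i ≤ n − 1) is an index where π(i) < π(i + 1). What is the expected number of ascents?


Write X = Σ X_I over i = 1, …, 110, with X_I the indicator of one ascent.
There are 110 indicators.
For each fixed i, the pair (π(i), π(i+1)) is a uniformly random ordered pair of distinct values from {1, …, 111}; by symmetry P[π(i) < π(i+1)] = 1/2.
By linearity: E[X] = 110 · (1/2) = (111 − 1) · (1/2) = 55 ≈ 55.00000.

E[X] = 55 = 55.00000.


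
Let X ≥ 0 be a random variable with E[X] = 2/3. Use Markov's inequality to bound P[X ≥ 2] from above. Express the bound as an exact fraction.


μ = E[X] = 2/3, a = 2.
Markov: P[X ≥ 2] ≤ μ/a = (2/3)/2 = 1/3.
Numerically: ≈ 0.333333.
(Since a = 2 > μ = 0.666667, the bound 1/3 is < 1 and informative.)

P[X ≥ 2] ≤ 1/3 ≈ 0.333333.


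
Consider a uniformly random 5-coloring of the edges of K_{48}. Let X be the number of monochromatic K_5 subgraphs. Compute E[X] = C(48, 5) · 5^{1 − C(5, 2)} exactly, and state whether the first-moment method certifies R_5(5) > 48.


E[X] = C(48, 5) · 5^{1 − 10} = 1712304 · 5^{−9} = 1712304/1953125.
As a reduced fraction: E[X] = 1712304/1953125 ≈ 0.8766996.
Is E[X] < 1? YES.
Since E[X] < 1, there exists a 5-coloring of K_{48} with no monochromatic K_5; hence R_5(5) > 48.

E[X] = 1712304/1953125 ≈ 0.8766996; E[X] < 1, so R_5(5) > 48.


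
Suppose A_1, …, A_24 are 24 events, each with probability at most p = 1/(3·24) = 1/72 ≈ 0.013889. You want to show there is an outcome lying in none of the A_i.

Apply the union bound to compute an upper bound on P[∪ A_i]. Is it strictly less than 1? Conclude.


Union bound: P[∪_{i=1}^{24} A_i] ≤ Σ_i P[A_i] ≤ 24·p = 24·(1/72) = 1/3.
Numerically: 1/3 ≈ 0.333333.
Is 1/3 < 1? YES.
Since P[∪ A_i] ≤ 1/3 < 1, the complement has P[∩ A_i^c] ≥ 1 − 1/3 = 2/3 > 0, so some outcome avoids every A_i.

24·p = 1/3 ≈ 0.333333; existence CERTIFIED by the union bound.


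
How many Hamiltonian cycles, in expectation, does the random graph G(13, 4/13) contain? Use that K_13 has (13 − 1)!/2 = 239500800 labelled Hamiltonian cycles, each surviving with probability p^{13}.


K_13 has (13 − 1)!/2 = 239500800 labelled Hamiltonian cycles.
For each such Hamiltonian cycle H, let X_H = 1 if all 13 edges of H are present in G. Then P[X_H = 1] = p^{13} = (4/13)^{13} = 67108864/302875106592253.
By linearity of expectation: E[X] = Σ_H E[X_H] = 239500800 · p^{13} = 239500800 · 67108864/302875106592253 = 16072626615091200/302875106592253.
Numerically: E[X] ≈ 53.067.

E[X] = 239500800 · (4/13)^{13} = 16072626615091200/302875106592253 ≈ 53.067.


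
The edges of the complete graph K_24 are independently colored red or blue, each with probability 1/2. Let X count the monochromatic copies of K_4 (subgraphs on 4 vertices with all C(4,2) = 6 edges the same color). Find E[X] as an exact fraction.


Let X = Σ_S X_S over the C(24, 4) = 10626 subsets S of size 4, where X_S = 1 if the K_4 on S is monochromatic.
For a fixed S, the K_4 on S has C(4, 2) = 6 edges. P[all 6 edges red] = (1/2)^6, and likewise for blue, so P[monochromatic] = 2·(1/2)^6 = 2^{1 − 6} = 1/32.
Summing: E[X] = C(24, 4) · 2^{1 − 6} = 10626 · 1/32 = 5313/16.
Numerically: E[X] ≈ 332.062500.

E[X] = C(24,4)·2^(1−C(4,2)) = 5313/16 ≈ 332.062500.


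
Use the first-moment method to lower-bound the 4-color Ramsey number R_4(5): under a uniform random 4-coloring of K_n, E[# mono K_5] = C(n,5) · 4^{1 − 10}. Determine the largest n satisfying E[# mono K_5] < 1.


We need C(n, 5) · 4^{1 − 10} < 1, i.e. C(n, 5) < 4^{10 − 1} = 262144.
Check values of n near the boundary:
  n = 30: C(30, 5) = 142506; 142506 < 262144? YES
  n = 31: C(31, 5) = 169911; 169911 < 262144? YES
  n = 32: C(32, 5) = 201376; 201376 < 262144? YES
  n = 33: C(33, 5) = 237336; 237336 < 262144? YES
  n = 34: C(34, 5) = 278256; 278256 < 262144? NO
  n = 35: C(35, 5) = 324632; 324632 < 262144? NO
The largest n with C(n, 5) < 262144 is n = 33 (where E[X] = 29667/32768 ≈ 0.905). Hence R_4(5) > 33, i.e. R_4(5) ≥ 34.

Largest n = 33; hence R_4(5) > 33.


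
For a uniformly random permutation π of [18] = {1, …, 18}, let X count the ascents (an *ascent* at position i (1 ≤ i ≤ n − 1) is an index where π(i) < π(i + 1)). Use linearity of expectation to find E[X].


Write X = Σ X_I over i = 1, …, 17, with X_I the indicator of one ascent.
There are 17 indicators.
For each fixed i, the pair (π(i), π(i+1)) is a uniformly random ordered pair of distinct values from {1, …, 18}; by symmetry P[π(i) < π(i+1)] = 1/2.
By linearity: E[X] = 17 · (1/2) = (18 − 1) · (1/2) = 17/2 ≈ 8.500000.

E[X] = 17/2 = 8.500000.
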